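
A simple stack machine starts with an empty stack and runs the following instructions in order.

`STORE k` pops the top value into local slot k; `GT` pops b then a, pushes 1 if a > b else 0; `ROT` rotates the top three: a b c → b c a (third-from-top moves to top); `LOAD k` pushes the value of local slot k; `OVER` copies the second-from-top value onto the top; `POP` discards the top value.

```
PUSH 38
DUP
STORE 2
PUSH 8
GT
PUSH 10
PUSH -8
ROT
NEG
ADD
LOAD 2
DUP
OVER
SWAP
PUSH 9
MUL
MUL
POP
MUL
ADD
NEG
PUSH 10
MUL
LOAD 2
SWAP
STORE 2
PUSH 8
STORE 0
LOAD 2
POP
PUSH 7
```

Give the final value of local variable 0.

PUSH 38 → 38
DUP     → 38 38
STORE 2 → 38
PUSH 8  → 38 8
GT      → 1
PUSH 10 → 1 10
PUSH -8 → 1 10 -8
ROT     → 10 -8 1
NEG     → 10 -8 -1
ADD     → 10 -9
LOAD 2  → 10 -9 38
DUP     → 10 -9 38 38
OVER    → 10 -9 38 38 38
SWAP    → 10 -9 38 38 38
PUSH 9  → 10 -9 38 38 38 9
MUL     → 10 -9 38 38 342
MUL     → 10 -9 38 12996
POP     → 10 -9 38
MUL     → 10 -342
ADD     → -332
NEG     → 332
PUSH 10 → 332 10
MUL     → 3320
LOAD 2  → 3320 38
SWAP    → 38 3320
STORE 2 → 38
PUSH 8  → 38 8
STORE 0 → 38
LOAD 2  → 38 3320
POP     → 38
PUSH 7  → 38 7

8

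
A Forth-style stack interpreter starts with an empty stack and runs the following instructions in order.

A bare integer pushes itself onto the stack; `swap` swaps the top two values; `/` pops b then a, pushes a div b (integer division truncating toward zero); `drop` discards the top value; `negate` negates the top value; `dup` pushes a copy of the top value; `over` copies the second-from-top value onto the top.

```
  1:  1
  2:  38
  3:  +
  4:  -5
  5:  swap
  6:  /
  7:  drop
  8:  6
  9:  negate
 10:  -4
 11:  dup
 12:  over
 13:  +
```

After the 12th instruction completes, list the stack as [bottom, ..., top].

1      -> 1
38     -> 1 38
+      -> 39
-5     -> 39 -5
swap   -> -5 39
/      -> 0
drop   -> (empty)
6      -> 6
negate -> -6
-4     -> -6 -4
dup    -> -6 -4 -4
over   -> -6 -4 -4 -4

[-6, -4, -4, -4]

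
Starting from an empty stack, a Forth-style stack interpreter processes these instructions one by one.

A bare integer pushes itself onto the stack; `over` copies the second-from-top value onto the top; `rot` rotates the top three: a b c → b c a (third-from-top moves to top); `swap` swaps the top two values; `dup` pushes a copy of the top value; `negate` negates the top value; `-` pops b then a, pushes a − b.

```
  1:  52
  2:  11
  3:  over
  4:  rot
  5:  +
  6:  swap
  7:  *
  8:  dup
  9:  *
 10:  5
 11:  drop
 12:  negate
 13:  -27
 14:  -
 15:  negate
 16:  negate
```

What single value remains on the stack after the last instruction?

52     -> [52]
11     -> [52, 11]
over   -> [52, 11, 52]
rot    -> [11, 52, 52]
+      -> [11, 104]
swap   -> [104, 11]
*      -> [1144]
dup    -> [1144, 1144]
*      -> [1308736]
5      -> [1308736, 5]
drop   -> [1308736]
negate -> [-1308736]
-27    -> [-1308736, -27]
-      -> [-1308709]
negate -> [1308709]
negate -> [-1308709]

-1308709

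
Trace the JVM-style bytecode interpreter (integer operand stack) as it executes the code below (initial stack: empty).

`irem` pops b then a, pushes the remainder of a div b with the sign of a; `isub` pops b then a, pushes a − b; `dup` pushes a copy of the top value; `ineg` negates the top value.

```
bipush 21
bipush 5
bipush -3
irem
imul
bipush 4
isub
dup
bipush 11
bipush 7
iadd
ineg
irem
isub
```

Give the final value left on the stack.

36

bipush 21 : 21
bipush 5  : 21 5
bipush -3 : 21 5 -3
irem      : 21 2
imul      : 42
bipush 4  : 42 4
isub      : 38
dup       : 38 38
bipush 11 : 38 38 11
bipush 7  : 38 38 11 7
iadd      : 38 38 18
ineg      : 38 38 -18
irem      : 38 2
isub      : 36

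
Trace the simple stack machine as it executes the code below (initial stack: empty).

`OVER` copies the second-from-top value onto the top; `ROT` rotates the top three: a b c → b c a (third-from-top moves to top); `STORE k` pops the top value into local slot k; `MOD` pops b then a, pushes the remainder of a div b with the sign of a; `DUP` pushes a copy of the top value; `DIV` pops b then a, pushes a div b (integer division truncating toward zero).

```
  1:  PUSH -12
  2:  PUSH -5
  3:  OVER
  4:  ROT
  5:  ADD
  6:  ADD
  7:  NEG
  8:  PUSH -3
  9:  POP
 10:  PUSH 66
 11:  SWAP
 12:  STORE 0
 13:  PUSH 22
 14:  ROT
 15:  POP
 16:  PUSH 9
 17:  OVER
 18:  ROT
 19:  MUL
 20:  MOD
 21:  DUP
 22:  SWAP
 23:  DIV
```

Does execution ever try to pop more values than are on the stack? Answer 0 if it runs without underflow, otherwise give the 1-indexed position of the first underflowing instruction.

14

PUSH -12 -> -12
PUSH -5  -> -12 -5
OVER     -> -12 -5 -12
ROT      -> -5 -12 -12
ADD      -> -5 -24
ADD      -> -29
NEG      -> 29
PUSH -3  -> 29 -3
POP      -> 29
PUSH 66  -> 29 66
SWAP     -> 66 29
STORE 0  -> 66
PUSH 22  -> 66 22
ROT  — needs 3 operands, stack has 2 → underflow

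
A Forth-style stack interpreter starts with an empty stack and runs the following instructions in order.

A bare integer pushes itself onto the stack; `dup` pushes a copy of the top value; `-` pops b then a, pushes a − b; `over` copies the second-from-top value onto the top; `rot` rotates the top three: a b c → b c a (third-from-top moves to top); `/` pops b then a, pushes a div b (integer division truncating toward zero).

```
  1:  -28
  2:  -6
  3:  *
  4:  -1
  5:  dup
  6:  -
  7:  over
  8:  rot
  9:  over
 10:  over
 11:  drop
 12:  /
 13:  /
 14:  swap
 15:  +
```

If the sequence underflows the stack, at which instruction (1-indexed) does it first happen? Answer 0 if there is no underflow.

0

-28  → [-28]
-6   → [-28, -6]
*    → [168]
-1   → [168, -1]
dup  → [168, -1, -1]
-    → [168, 0]
over → [168, 0, 168]
rot  → [0, 168, 168]
over → [0, 168, 168, 168]
over → [0, 168, 168, 168, 168]
drop → [0, 168, 168, 168]
/    → [0, 168, 1]
/    → [0, 168]
swap → [168, 0]
+    → [168]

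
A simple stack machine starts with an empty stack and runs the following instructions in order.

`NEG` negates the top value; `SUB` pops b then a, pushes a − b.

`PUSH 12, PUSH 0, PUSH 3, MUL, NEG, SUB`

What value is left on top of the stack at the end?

PUSH 12 -> 12
PUSH 0  -> 12 0
PUSH 3  -> 12 0 3
MUL     -> 12 0
NEG     -> 12 0
SUB     -> 12

12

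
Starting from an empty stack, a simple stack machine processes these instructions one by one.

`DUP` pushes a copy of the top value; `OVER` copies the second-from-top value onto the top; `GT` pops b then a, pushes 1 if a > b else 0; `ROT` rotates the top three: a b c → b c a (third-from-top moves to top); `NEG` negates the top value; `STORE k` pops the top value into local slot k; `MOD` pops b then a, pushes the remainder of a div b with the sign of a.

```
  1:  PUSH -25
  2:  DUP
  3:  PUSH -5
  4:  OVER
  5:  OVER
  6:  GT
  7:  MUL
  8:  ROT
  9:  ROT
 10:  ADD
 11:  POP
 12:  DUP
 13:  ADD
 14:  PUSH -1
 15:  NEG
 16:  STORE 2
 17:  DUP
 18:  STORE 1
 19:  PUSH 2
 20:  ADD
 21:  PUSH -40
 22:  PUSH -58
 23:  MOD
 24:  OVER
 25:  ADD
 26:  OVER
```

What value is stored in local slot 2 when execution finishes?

1

PUSH -25 -> [-25]
DUP      -> [-25, -25]
PUSH -5  -> [-25, -25, -5]
OVER     -> [-25, -25, -5, -25]
OVER     -> [-25, -25, -5, -25, -5]
GT       -> [-25, -25, -5, 0]
MUL      -> [-25, -25, 0]
ROT      -> [-25, 0, -25]
ROT      -> [0, -25, -25]
ADD      -> [0, -50]
POP      -> [0]
DUP      -> [0, 0]
ADD      -> [0]
PUSH -1  -> [0, -1]
NEG      -> [0, 1]
STORE 2  -> [0]
DUP      -> [0, 0]
STORE 1  -> [0]
PUSH 2   -> [0, 2]
ADD      -> [2]
PUSH -40 -> [2, -40]
PUSH -58 -> [2, -40, -58]
MOD      -> [2, -40]
OVER     -> [2, -40, 2]
ADD      -> [2, -38]
OVER     -> [2, -38, 2]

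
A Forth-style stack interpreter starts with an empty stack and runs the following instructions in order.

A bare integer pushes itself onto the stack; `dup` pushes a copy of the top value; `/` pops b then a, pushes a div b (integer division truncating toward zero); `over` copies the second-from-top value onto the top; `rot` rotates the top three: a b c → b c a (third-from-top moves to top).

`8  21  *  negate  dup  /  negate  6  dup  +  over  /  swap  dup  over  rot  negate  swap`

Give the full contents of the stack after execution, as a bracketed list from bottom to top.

[-12, -1, 1, -1]

8      : [8]
21     : [8, 21]
*      : [168]
negate : [-168]
dup    : [-168, -168]
/      : [1]
negate : [-1]
6      : [-1, 6]
dup    : [-1, 6, 6]
+      : [-1, 12]
over   : [-1, 12, -1]
/      : [-1, -12]
swap   : [-12, -1]
dup    : [-12, -1, -1]
over   : [-12, -1, -1, -1]
rot    : [-12, -1, -1, -1]
negate : [-12, -1, -1, 1]
swap   : [-12, -1, 1, -1]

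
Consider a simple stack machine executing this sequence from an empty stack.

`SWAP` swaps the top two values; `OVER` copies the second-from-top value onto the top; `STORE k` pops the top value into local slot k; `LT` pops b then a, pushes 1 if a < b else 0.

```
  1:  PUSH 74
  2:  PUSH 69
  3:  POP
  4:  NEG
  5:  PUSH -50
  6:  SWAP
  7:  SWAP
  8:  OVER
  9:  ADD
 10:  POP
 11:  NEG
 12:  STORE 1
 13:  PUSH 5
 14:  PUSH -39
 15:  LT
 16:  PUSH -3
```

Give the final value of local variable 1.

74

PUSH 74  → 74
PUSH 69  → 74 69
POP      → 74
NEG      → -74
PUSH -50 → -74 -50
SWAP     → -50 -74
SWAP     → -74 -50
OVER     → -74 -50 -74
ADD      → -74 -124
POP      → -74
NEG      → 74
STORE 1  → (empty)
PUSH 5   → 5
PUSH -39 → 5 -39
LT       → 0
PUSH -3  → 0 -3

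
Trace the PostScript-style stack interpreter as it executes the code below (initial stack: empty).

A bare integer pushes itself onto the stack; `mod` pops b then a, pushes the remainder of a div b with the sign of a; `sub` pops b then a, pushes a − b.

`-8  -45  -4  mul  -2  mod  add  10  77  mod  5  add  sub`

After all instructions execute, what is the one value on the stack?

-8   [-8]
-45  [-8, -45]
-4   [-8, -45, -4]
mul  [-8, 180]
-2   [-8, 180, -2]
mod  [-8, 0]
add  [-8]
10   [-8, 10]
77   [-8, 10, 77]
mod  [-8, 10]
5    [-8, 10, 5]
add  [-8, 15]
sub  [-23]

-23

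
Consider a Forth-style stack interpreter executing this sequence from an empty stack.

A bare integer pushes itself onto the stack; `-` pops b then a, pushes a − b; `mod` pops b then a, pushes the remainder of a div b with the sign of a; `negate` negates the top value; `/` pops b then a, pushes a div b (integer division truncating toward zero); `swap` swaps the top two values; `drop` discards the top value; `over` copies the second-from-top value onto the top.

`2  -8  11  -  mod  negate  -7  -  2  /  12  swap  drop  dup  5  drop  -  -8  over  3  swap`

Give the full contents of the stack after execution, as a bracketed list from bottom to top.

[0, -8, 3, 0]

2       [2]
-8      [2, -8]
11      [2, -8, 11]
-       [2, -19]
mod     [2]
negate  [-2]
-7      [-2, -7]
-       [5]
2       [5, 2]
/       [2]
12      [2, 12]
swap    [12, 2]
drop    [12]
dup     [12, 12]
5       [12, 12, 5]
drop    [12, 12]
-       [0]
-8      [0, -8]
over    [0, -8, 0]
3       [0, -8, 0, 3]
swap    [0, -8, 3, 0]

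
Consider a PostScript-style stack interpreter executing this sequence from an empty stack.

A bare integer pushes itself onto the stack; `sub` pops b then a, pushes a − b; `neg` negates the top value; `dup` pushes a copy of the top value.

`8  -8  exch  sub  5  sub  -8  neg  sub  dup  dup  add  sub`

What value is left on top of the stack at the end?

8    -> 8
-8   -> 8 -8
exch -> -8 8
sub  -> -16
5    -> -16 5
sub  -> -21
-8   -> -21 -8
neg  -> -21 8
sub  -> -29
dup  -> -29 -29
dup  -> -29 -29 -29
add  -> -29 -58
sub  -> 29

29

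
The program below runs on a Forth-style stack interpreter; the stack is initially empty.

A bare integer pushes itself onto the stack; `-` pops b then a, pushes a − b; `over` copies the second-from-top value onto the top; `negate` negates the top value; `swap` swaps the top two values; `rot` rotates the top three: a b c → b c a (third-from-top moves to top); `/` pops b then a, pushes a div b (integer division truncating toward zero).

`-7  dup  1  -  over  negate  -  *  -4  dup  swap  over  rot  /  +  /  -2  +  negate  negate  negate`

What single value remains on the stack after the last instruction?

-7     -> [-7]
dup    -> [-7, -7]
1      -> [-7, -7, 1]
-      -> [-7, -8]
over   -> [-7, -8, -7]
negate -> [-7, -8, 7]
-      -> [-7, -15]
*      -> [105]
-4     -> [105, -4]
dup    -> [105, -4, -4]
swap   -> [105, -4, -4]
over   -> [105, -4, -4, -4]
rot    -> [105, -4, -4, -4]
/      -> [105, -4, 1]
+      -> [105, -3]
/      -> [-35]
-2     -> [-35, -2]
+      -> [-37]
negate -> [37]
negate -> [-37]
negate -> [37]

37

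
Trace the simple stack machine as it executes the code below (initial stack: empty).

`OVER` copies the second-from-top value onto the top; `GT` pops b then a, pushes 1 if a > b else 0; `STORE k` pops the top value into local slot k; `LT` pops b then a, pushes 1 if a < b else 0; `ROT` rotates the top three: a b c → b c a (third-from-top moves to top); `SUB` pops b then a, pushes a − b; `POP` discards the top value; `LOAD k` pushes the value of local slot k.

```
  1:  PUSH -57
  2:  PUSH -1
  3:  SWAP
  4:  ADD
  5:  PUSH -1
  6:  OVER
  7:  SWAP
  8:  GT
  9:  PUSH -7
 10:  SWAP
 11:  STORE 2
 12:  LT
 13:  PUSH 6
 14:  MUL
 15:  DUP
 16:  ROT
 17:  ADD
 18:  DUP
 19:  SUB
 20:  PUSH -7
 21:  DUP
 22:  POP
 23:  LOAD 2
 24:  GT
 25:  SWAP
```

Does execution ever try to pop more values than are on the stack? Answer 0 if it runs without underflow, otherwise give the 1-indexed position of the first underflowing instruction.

PUSH -57 → [-57]
PUSH -1  → [-57, -1]
SWAP     → [-1, -57]
ADD      → [-58]
PUSH -1  → [-58, -1]
OVER     → [-58, -1, -58]
SWAP     → [-58, -58, -1]
GT       → [-58, 0]
PUSH -7  → [-58, 0, -7]
SWAP     → [-58, -7, 0]
STORE 2  → [-58, -7]
LT       → [1]
PUSH 6   → [1, 6]
MUL      → [6]
DUP      → [6, 6]
ROT  — needs 3 operands, stack has 2 → underflow

16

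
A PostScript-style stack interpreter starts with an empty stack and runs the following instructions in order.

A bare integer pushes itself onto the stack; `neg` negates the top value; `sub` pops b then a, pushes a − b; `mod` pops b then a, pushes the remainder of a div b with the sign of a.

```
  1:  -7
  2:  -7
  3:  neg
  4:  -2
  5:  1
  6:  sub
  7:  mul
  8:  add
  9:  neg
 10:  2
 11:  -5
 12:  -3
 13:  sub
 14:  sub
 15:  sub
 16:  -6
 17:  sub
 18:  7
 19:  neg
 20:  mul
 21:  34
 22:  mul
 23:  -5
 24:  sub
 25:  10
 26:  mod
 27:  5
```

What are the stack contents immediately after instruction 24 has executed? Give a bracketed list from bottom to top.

[-7135]

-7   [-7]
-7   [-7, -7]
neg  [-7, 7]
-2   [-7, 7, -2]
1    [-7, 7, -2, 1]
sub  [-7, 7, -3]
mul  [-7, -21]
add  [-28]
neg  [28]
2    [28, 2]
-5   [28, 2, -5]
-3   [28, 2, -5, -3]
sub  [28, 2, -2]
sub  [28, 4]
sub  [24]
-6   [24, -6]
sub  [30]
7    [30, 7]
neg  [30, -7]
mul  [-210]
34   [-210, 34]
mul  [-7140]
-5   [-7140, -5]
sub  [-7135]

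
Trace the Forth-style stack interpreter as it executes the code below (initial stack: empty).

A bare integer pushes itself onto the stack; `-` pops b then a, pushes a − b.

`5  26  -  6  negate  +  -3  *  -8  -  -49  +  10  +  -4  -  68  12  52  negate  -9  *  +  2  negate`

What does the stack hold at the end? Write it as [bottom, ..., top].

[54, 68, 480, -2]

5      : 5
26     : 5 26
-      : -21
6      : -21 6
negate : -21 -6
+      : -27
-3     : -27 -3
*      : 81
-8     : 81 -8
-      : 89
-49    : 89 -49
+      : 40
10     : 40 10
+      : 50
-4     : 50 -4
-      : 54
68     : 54 68
12     : 54 68 12
52     : 54 68 12 52
negate : 54 68 12 -52
-9     : 54 68 12 -52 -9
*      : 54 68 12 468
+      : 54 68 480
2      : 54 68 480 2
negate : 54 68 480 -2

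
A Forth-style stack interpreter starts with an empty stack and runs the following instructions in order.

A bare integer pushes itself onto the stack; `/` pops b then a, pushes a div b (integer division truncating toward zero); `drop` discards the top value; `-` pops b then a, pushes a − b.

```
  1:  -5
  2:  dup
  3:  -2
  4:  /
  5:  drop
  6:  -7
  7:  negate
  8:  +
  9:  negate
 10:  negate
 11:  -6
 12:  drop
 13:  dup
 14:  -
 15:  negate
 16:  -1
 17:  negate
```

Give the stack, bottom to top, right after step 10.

-5     → [-5]
dup    → [-5, -5]
-2     → [-5, -5, -2]
/      → [-5, 2]
drop   → [-5]
-7     → [-5, -7]
negate → [-5, 7]
+      → [2]
negate → [-2]
negate → [2]

[2]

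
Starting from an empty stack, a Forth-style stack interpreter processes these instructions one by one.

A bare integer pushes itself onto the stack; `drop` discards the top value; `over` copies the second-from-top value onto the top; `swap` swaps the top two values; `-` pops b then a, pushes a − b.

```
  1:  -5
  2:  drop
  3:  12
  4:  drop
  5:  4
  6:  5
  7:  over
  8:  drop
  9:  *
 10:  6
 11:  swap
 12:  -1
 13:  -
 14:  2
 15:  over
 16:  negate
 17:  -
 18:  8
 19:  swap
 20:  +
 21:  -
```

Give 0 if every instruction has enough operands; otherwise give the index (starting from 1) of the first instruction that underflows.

0

-5     → [-5]
drop   → []
12     → [12]
drop   → []
4      → [4]
5      → [4, 5]
over   → [4, 5, 4]
drop   → [4, 5]
*      → [20]
6      → [20, 6]
swap   → [6, 20]
-1     → [6, 20, -1]
-      → [6, 21]
2      → [6, 21, 2]
over   → [6, 21, 2, 21]
negate → [6, 21, 2, -21]
-      → [6, 21, 23]
8      → [6, 21, 23, 8]
swap   → [6, 21, 8, 23]
+      → [6, 21, 31]
-      → [6, -10]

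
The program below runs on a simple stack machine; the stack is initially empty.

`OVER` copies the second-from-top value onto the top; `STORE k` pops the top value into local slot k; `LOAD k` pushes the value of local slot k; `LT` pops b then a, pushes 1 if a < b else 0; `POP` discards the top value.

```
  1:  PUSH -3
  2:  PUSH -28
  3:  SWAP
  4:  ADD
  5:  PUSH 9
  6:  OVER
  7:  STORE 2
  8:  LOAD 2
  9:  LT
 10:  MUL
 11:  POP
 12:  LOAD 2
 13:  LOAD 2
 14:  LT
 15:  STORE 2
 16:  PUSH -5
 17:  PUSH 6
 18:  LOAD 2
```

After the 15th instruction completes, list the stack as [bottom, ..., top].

[]

PUSH -3   -3
PUSH -28  -3 -28
SWAP      -28 -3
ADD       -31
PUSH 9    -31 9
OVER      -31 9 -31
STORE 2   -31 9
LOAD 2    -31 9 -31
LT        -31 0
MUL       0
POP       (empty)
LOAD 2    -31
LOAD 2    -31 -31
LT        0
STORE 2   (empty)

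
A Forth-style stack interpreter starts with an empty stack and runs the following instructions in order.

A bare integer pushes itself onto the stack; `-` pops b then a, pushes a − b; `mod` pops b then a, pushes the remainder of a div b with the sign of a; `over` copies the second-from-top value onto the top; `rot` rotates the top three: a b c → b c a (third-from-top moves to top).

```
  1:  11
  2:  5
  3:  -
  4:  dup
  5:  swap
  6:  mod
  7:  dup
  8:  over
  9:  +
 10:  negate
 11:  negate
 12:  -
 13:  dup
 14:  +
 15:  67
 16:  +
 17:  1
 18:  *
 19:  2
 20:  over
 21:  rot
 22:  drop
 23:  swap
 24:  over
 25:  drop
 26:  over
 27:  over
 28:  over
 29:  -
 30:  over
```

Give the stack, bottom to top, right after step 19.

[67, 2]

11     → 11
5      → 11 5
-      → 6
dup    → 6 6
swap   → 6 6
mod    → 0
dup    → 0 0
over   → 0 0 0
+      → 0 0
negate → 0 0
negate → 0 0
-      → 0
dup    → 0 0
+      → 0
67     → 0 67
+      → 67
1      → 67 1
*      → 67
2      → 67 2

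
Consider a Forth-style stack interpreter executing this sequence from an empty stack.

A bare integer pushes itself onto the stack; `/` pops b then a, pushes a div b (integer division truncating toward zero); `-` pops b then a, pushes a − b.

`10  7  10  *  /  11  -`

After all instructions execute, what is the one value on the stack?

-11

10 → 10
7  → 10 7
10 → 10 7 10
*  → 10 70
/  → 0
11 → 0 11
-  → -11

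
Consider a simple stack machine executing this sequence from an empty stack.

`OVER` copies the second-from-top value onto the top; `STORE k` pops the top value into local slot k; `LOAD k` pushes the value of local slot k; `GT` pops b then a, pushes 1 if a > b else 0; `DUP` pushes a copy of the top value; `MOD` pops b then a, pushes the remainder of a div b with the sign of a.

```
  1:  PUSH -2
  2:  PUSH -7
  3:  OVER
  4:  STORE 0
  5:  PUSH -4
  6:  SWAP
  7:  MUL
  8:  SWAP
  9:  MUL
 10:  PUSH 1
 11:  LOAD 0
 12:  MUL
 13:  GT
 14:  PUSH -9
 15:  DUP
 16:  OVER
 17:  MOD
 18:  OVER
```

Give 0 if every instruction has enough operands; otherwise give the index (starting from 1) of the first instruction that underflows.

0

PUSH -2 -> [-2]
PUSH -7 -> [-2, -7]
OVER    -> [-2, -7, -2]
STORE 0 -> [-2, -7]
PUSH -4 -> [-2, -7, -4]
SWAP    -> [-2, -4, -7]
MUL     -> [-2, 28]
SWAP    -> [28, -2]
MUL     -> [-56]
PUSH 1  -> [-56, 1]
LOAD 0  -> [-56, 1, -2]
MUL     -> [-56, -2]
GT      -> [0]
PUSH -9 -> [0, -9]
DUP     -> [0, -9, -9]
OVER    -> [0, -9, -9, -9]
MOD     -> [0, -9, 0]
OVER    -> [0, -9, 0, -9]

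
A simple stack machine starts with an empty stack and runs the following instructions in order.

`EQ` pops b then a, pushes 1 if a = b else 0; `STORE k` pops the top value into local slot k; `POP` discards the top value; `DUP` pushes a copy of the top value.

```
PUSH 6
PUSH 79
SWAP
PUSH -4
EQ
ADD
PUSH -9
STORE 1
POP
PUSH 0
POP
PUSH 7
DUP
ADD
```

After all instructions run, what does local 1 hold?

-9

PUSH 6  -> 6
PUSH 79 -> 6 79
SWAP    -> 79 6
PUSH -4 -> 79 6 -4
EQ      -> 79 0
ADD     -> 79
PUSH -9 -> 79 -9
STORE 1 -> 79
POP     -> (empty)
PUSH 0  -> 0
POP     -> (empty)
PUSH 7  -> 7
DUP     -> 7 7
ADD     -> 14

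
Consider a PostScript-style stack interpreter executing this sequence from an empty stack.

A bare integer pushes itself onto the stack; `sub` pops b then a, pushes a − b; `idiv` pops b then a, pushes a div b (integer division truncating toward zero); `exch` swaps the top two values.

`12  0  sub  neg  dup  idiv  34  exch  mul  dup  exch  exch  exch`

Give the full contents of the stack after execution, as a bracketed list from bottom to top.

12   -> [12]
0    -> [12, 0]
sub  -> [12]
neg  -> [-12]
dup  -> [-12, -12]
idiv -> [1]
34   -> [1, 34]
exch -> [34, 1]
mul  -> [34]
dup  -> [34, 34]
exch -> [34, 34]
exch -> [34, 34]
exch -> [34, 34]

[34, 34]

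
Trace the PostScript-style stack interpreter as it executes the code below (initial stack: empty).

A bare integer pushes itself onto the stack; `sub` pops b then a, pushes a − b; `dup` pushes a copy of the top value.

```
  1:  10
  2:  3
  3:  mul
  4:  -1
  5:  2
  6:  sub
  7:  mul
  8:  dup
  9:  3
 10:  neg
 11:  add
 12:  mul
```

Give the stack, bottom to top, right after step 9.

10   [10]
3    [10, 3]
mul  [30]
-1   [30, -1]
2    [30, -1, 2]
sub  [30, -3]
mul  [-90]
dup  [-90, -90]
3    [-90, -90, 3]

[-90, -90, 3]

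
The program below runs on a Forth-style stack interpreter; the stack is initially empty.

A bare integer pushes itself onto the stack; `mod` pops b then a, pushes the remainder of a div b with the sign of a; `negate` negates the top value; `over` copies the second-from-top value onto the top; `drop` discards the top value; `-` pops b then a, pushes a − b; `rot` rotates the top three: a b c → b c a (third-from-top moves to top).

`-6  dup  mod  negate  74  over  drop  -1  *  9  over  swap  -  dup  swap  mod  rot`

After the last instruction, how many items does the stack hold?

3

-6     -> -6
dup    -> -6 -6
mod    -> 0
negate -> 0
74     -> 0 74
over   -> 0 74 0
drop   -> 0 74
-1     -> 0 74 -1
*      -> 0 -74
9      -> 0 -74 9
over   -> 0 -74 9 -74
swap   -> 0 -74 -74 9
-      -> 0 -74 -83
dup    -> 0 -74 -83 -83
swap   -> 0 -74 -83 -83
mod    -> 0 -74 0
rot    -> -74 0 0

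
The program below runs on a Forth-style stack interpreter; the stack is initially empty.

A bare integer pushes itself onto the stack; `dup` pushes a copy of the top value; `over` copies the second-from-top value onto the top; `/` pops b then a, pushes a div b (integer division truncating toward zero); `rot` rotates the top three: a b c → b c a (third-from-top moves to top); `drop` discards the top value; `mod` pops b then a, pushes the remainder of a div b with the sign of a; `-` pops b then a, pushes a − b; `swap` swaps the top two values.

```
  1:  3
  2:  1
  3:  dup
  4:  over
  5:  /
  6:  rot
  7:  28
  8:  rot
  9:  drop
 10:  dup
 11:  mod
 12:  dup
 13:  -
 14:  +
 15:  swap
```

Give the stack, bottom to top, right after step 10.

3    → [3]
1    → [3, 1]
dup  → [3, 1, 1]
over → [3, 1, 1, 1]
/    → [3, 1, 1]
rot  → [1, 1, 3]
28   → [1, 1, 3, 28]
rot  → [1, 3, 28, 1]
drop → [1, 3, 28]
dup  → [1, 3, 28, 28]

[1, 3, 28, 28]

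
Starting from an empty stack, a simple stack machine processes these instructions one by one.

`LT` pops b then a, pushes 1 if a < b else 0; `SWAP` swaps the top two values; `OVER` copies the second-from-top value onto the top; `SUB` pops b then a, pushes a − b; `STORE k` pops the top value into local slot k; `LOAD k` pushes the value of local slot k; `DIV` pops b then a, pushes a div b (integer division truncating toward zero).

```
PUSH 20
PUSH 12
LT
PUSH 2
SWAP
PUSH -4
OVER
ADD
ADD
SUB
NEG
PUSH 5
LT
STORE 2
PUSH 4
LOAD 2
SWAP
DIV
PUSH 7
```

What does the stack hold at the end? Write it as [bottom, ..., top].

[0, 7]

PUSH 20 -> [20]
PUSH 12 -> [20, 12]
LT      -> [0]
PUSH 2  -> [0, 2]
SWAP    -> [2, 0]
PUSH -4 -> [2, 0, -4]
OVER    -> [2, 0, -4, 0]
ADD     -> [2, 0, -4]
ADD     -> [2, -4]
SUB     -> [6]
NEG     -> [-6]
PUSH 5  -> [-6, 5]
LT      -> [1]
STORE 2 -> []
PUSH 4  -> [4]
LOAD 2  -> [4, 1]
SWAP    -> [1, 4]
DIV     -> [0]
PUSH 7  -> [0, 7]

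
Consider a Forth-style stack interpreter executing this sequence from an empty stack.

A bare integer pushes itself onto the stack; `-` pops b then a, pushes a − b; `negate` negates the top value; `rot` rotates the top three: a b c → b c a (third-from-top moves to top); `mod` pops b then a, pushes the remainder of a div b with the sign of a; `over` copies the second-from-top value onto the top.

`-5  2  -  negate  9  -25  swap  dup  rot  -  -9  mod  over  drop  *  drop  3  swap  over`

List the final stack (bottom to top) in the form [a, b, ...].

[3, 7, 3]

-5     : -5
2      : -5 2
-      : -7
negate : 7
9      : 7 9
-25    : 7 9 -25
swap   : 7 -25 9
dup    : 7 -25 9 9
rot    : 7 9 9 -25
-      : 7 9 34
-9     : 7 9 34 -9
mod    : 7 9 7
over   : 7 9 7 9
drop   : 7 9 7
*      : 7 63
drop   : 7
3      : 7 3
swap   : 3 7
over   : 3 7 3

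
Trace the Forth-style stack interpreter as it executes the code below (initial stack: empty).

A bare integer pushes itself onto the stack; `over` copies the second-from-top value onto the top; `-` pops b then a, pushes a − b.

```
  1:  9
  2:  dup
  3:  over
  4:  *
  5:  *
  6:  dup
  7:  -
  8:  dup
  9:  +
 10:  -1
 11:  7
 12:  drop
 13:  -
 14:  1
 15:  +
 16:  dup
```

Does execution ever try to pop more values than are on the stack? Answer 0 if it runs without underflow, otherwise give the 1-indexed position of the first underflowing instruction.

9    → 9
dup  → 9 9
over → 9 9 9
*    → 9 81
*    → 729
dup  → 729 729
-    → 0
dup  → 0 0
+    → 0
-1   → 0 -1
7    → 0 -1 7
drop → 0 -1
-    → 1
1    → 1 1
+    → 2
dup  → 2 2

0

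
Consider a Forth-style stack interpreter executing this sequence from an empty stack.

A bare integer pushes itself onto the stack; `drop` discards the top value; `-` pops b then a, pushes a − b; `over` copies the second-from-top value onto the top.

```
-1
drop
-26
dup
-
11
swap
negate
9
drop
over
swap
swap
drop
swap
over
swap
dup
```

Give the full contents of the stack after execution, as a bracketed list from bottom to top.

[0, 0, 11, 11]

-1      [-1]
drop    []
-26     [-26]
dup     [-26, -26]
-       [0]
11      [0, 11]
swap    [11, 0]
negate  [11, 0]
9       [11, 0, 9]
drop    [11, 0]
over    [11, 0, 11]
swap    [11, 11, 0]
swap    [11, 0, 11]
drop    [11, 0]
swap    [0, 11]
over    [0, 11, 0]
swap    [0, 0, 11]
dup     [0, 0, 11, 11]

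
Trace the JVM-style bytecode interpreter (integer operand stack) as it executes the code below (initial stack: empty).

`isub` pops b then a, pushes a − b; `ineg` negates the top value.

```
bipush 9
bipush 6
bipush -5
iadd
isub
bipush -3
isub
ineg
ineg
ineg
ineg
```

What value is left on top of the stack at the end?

11

bipush 9   9
bipush 6   9 6
bipush -5  9 6 -5
iadd       9 1
isub       8
bipush -3  8 -3
isub       11
ineg       -11
ineg       11
ineg       -11
ineg       11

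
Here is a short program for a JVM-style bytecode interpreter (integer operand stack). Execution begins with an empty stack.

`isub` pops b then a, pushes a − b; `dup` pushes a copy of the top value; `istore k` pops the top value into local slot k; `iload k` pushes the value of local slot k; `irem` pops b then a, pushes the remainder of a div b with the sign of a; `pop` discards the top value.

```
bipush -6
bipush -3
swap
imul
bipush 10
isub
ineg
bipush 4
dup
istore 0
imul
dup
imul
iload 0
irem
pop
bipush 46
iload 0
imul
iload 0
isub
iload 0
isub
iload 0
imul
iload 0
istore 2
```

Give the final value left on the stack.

704

bipush -6 -> [-6]
bipush -3 -> [-6, -3]
swap      -> [-3, -6]
imul      -> [18]
bipush 10 -> [18, 10]
isub      -> [8]
ineg      -> [-8]
bipush 4  -> [-8, 4]
dup       -> [-8, 4, 4]
istore 0  -> [-8, 4]
imul      -> [-32]
dup       -> [-32, -32]
imul      -> [1024]
iload 0   -> [1024, 4]
irem      -> [0]
pop       -> []
bipush 46 -> [46]
iload 0   -> [46, 4]
imul      -> [184]
iload 0   -> [184, 4]
isub      -> [180]
iload 0   -> [180, 4]
isub      -> [176]
iload 0   -> [176, 4]
imul      -> [704]
iload 0   -> [704, 4]
istore 2  -> [704]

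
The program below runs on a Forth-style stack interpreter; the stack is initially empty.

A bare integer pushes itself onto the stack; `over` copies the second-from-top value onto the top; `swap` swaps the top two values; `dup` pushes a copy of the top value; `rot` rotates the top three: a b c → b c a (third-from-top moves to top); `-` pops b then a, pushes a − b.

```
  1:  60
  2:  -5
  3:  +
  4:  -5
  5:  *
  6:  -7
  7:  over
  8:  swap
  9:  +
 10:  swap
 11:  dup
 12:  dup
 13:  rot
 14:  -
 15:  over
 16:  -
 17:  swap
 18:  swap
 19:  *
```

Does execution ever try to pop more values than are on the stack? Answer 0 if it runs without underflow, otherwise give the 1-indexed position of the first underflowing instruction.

60   -> [60]
-5   -> [60, -5]
+    -> [55]
-5   -> [55, -5]
*    -> [-275]
-7   -> [-275, -7]
over -> [-275, -7, -275]
swap -> [-275, -275, -7]
+    -> [-275, -282]
swap -> [-282, -275]
dup  -> [-282, -275, -275]
dup  -> [-282, -275, -275, -275]
rot  -> [-282, -275, -275, -275]
-    -> [-282, -275, 0]
over -> [-282, -275, 0, -275]
-    -> [-282, -275, 275]
swap -> [-282, 275, -275]
swap -> [-282, -275, 275]
*    -> [-282, -75625]

0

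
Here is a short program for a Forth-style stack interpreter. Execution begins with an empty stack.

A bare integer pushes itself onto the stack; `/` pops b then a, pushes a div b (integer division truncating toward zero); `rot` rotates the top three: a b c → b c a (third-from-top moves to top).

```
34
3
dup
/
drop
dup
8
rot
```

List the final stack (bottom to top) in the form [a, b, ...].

34   : 34
3    : 34 3
dup  : 34 3 3
/    : 34 1
drop : 34
dup  : 34 34
8    : 34 34 8
rot  : 34 8 34

[34, 8, 34]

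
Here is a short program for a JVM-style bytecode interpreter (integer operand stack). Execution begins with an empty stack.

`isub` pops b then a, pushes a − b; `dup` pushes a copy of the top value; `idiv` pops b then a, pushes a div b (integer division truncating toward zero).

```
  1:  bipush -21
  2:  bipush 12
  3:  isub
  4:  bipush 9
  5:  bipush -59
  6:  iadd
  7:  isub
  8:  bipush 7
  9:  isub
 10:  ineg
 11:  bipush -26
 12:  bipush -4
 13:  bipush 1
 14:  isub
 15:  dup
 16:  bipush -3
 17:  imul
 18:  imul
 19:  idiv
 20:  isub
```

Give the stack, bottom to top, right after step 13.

bipush -21  -21
bipush 12   -21 12
isub        -33
bipush 9    -33 9
bipush -59  -33 9 -59
iadd        -33 -50
isub        17
bipush 7    17 7
isub        10
ineg        -10
bipush -26  -10 -26
bipush -4   -10 -26 -4
bipush 1    -10 -26 -4 1

[-10, -26, -4, 1]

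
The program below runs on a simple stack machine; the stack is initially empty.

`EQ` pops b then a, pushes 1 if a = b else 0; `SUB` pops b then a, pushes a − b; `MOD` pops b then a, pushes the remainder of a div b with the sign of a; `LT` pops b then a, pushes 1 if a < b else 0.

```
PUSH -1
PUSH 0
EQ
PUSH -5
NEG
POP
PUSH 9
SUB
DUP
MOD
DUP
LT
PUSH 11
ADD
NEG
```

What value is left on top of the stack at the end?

PUSH -1 -> -1
PUSH 0  -> -1 0
EQ      -> 0
PUSH -5 -> 0 -5
NEG     -> 0 5
POP     -> 0
PUSH 9  -> 0 9
SUB     -> -9
DUP     -> -9 -9
MOD     -> 0
DUP     -> 0 0
LT      -> 0
PUSH 11 -> 0 11
ADD     -> 11
NEG     -> -11

-11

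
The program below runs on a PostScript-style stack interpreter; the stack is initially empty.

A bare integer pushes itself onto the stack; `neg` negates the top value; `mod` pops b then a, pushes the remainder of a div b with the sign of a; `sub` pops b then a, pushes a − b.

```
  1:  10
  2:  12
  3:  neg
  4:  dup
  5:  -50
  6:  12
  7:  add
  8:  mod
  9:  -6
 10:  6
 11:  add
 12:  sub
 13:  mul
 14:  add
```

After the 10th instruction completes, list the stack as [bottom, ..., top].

10  → [10]
12  → [10, 12]
neg → [10, -12]
dup → [10, -12, -12]
-50 → [10, -12, -12, -50]
12  → [10, -12, -12, -50, 12]
add → [10, -12, -12, -38]
mod → [10, -12, -12]
-6  → [10, -12, -12, -6]
6   → [10, -12, -12, -6, 6]

[10, -12, -12, -6, 6]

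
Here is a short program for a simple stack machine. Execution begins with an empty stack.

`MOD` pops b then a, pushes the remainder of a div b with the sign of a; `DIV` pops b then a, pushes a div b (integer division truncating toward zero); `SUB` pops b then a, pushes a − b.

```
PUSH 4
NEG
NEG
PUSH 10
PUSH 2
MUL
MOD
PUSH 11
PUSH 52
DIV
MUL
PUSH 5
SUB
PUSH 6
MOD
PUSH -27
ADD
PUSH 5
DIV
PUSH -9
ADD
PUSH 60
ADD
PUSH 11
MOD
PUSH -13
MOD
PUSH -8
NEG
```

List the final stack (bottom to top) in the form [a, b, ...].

PUSH 4   -> 4
NEG      -> -4
NEG      -> 4
PUSH 10  -> 4 10
PUSH 2   -> 4 10 2
MUL      -> 4 20
MOD      -> 4
PUSH 11  -> 4 11
PUSH 52  -> 4 11 52
DIV      -> 4 0
MUL      -> 0
PUSH 5   -> 0 5
SUB      -> -5
PUSH 6   -> -5 6
MOD      -> -5
PUSH -27 -> -5 -27
ADD      -> -32
PUSH 5   -> -32 5
DIV      -> -6
PUSH -9  -> -6 -9
ADD      -> -15
PUSH 60  -> -15 60
ADD      -> 45
PUSH 11  -> 45 11
MOD      -> 1
PUSH -13 -> 1 -13
MOD      -> 1
PUSH -8  -> 1 -8
NEG      -> 1 8

[1, 8]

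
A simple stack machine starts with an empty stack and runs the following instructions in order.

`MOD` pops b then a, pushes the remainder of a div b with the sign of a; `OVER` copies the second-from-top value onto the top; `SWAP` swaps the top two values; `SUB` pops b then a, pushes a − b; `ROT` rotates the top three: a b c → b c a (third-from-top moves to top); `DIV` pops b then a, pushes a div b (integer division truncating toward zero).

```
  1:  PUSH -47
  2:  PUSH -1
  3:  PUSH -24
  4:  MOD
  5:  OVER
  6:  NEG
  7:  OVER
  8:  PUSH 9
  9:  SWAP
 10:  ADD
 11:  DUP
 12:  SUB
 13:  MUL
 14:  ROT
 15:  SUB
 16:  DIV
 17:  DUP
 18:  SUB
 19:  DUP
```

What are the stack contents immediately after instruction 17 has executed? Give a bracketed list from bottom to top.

PUSH -47  [-47]
PUSH -1   [-47, -1]
PUSH -24  [-47, -1, -24]
MOD       [-47, -1]
OVER      [-47, -1, -47]
NEG       [-47, -1, 47]
OVER      [-47, -1, 47, -1]
PUSH 9    [-47, -1, 47, -1, 9]
SWAP      [-47, -1, 47, 9, -1]
ADD       [-47, -1, 47, 8]
DUP       [-47, -1, 47, 8, 8]
SUB       [-47, -1, 47, 0]
MUL       [-47, -1, 0]
ROT       [-1, 0, -47]
SUB       [-1, 47]
DIV       [0]
DUP       [0, 0]

[0, 0]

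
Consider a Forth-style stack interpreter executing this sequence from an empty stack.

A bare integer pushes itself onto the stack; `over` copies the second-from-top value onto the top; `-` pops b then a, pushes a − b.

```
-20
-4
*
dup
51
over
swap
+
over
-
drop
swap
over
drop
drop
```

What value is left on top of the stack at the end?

80

-20  → -20
-4   → -20 -4
*    → 80
dup  → 80 80
51   → 80 80 51
over → 80 80 51 80
swap → 80 80 80 51
+    → 80 80 131
over → 80 80 131 80
-    → 80 80 51
drop → 80 80
swap → 80 80
over → 80 80 80
drop → 80 80
drop → 80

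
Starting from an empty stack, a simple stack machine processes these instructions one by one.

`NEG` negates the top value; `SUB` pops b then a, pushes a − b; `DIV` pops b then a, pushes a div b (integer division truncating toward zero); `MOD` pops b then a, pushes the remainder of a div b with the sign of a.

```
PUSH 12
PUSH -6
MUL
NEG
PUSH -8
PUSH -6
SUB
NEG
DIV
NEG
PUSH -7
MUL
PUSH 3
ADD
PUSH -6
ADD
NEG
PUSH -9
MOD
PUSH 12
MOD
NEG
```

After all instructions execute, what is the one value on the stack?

6

PUSH 12 : [12]
PUSH -6 : [12, -6]
MUL     : [-72]
NEG     : [72]
PUSH -8 : [72, -8]
PUSH -6 : [72, -8, -6]
SUB     : [72, -2]
NEG     : [72, 2]
DIV     : [36]
NEG     : [-36]
PUSH -7 : [-36, -7]
MUL     : [252]
PUSH 3  : [252, 3]
ADD     : [255]
PUSH -6 : [255, -6]
ADD     : [249]
NEG     : [-249]
PUSH -9 : [-249, -9]
MOD     : [-6]
PUSH 12 : [-6, 12]
MOD     : [-6]
NEG     : [6]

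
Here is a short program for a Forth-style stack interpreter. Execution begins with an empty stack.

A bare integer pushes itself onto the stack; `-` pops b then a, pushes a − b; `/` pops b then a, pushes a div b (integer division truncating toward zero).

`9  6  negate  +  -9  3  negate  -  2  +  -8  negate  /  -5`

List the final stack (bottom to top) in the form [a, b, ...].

[3, 0, -5]

9      : [9]
6      : [9, 6]
negate : [9, -6]
+      : [3]
-9     : [3, -9]
3      : [3, -9, 3]
negate : [3, -9, -3]
-      : [3, -6]
2      : [3, -6, 2]
+      : [3, -4]
-8     : [3, -4, -8]
negate : [3, -4, 8]
/      : [3, 0]
-5     : [3, 0, -5]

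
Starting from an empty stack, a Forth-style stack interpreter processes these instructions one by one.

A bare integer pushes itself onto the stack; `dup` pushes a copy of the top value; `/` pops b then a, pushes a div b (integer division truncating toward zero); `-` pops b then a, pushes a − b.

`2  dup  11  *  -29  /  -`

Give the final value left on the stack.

2    2
dup  2 2
11   2 2 11
*    2 22
-29  2 22 -29
/    2 0
-    2

2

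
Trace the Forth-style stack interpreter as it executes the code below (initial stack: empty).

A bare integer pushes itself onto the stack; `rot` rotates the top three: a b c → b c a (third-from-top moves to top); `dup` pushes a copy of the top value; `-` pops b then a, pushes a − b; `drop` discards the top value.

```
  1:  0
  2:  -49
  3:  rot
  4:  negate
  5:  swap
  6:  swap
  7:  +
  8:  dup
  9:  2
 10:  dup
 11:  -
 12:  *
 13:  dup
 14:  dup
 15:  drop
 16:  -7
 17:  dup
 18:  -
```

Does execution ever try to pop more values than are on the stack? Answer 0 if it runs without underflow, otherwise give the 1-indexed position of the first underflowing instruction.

0   -> 0
-49 -> 0 -49
rot  — needs 3 operands, stack has 2 → underflow

3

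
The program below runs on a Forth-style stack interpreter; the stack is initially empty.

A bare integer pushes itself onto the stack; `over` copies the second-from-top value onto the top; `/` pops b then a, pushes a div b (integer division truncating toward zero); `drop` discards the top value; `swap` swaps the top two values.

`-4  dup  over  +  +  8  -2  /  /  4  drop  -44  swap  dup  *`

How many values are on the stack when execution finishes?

2

-4   : [-4]
dup  : [-4, -4]
over : [-4, -4, -4]
+    : [-4, -8]
+    : [-12]
8    : [-12, 8]
-2   : [-12, 8, -2]
/    : [-12, -4]
/    : [3]
4    : [3, 4]
drop : [3]
-44  : [3, -44]
swap : [-44, 3]
dup  : [-44, 3, 3]
*    : [-44, 9]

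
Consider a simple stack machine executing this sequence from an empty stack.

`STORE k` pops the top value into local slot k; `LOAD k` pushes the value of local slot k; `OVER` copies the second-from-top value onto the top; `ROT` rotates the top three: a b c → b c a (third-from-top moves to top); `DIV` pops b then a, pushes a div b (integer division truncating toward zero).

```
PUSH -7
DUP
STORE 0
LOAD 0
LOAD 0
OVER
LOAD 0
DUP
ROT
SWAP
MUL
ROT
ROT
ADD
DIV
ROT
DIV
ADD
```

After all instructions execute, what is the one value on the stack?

PUSH -7 : [-7]
DUP     : [-7, -7]
STORE 0 : [-7]
LOAD 0  : [-7, -7]
LOAD 0  : [-7, -7, -7]
OVER    : [-7, -7, -7, -7]
LOAD 0  : [-7, -7, -7, -7, -7]
DUP     : [-7, -7, -7, -7, -7, -7]
ROT     : [-7, -7, -7, -7, -7, -7]
SWAP    : [-7, -7, -7, -7, -7, -7]
MUL     : [-7, -7, -7, -7, 49]
ROT     : [-7, -7, -7, 49, -7]
ROT     : [-7, -7, 49, -7, -7]
ADD     : [-7, -7, 49, -14]
DIV     : [-7, -7, -3]
ROT     : [-7, -3, -7]
DIV     : [-7, 0]
ADD     : [-7]

-7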